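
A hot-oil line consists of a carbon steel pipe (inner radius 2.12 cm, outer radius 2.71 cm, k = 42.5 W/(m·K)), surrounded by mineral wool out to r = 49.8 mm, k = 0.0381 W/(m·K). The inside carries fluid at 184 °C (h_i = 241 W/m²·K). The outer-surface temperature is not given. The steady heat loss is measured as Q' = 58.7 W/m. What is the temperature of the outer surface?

Series resistances:
  R'_conv,in = 1/(2πr h) = 1/(2π·0.0212·241) = 0.03115 m·K/W
  R'_carbon steel = ln(0.0271/0.0212)/(2πk) = 0.2455/(2π·42.5) = 9.195×10^-4 m·K/W
  R'_mineral wool = ln(0.0498/0.0271)/(2πk) = 0.6085/(2π·0.0381) = 2.542 m·K/W
ΣR = 2.574 m·K/W
ΔT = Q'·ΣR = 58.7 × 2.574 = 151.1 K
Heat flows outward, so T_out = T_in − ΔT = 184 − 151.1 = 32.9 °C

T_out = 32.9 °C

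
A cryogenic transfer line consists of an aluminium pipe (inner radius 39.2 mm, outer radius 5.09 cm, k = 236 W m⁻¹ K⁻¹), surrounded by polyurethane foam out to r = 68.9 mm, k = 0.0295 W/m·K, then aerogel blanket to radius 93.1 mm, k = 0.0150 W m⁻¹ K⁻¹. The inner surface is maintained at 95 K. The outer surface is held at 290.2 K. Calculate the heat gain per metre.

Resistance network (inner→outer):
  R'_aluminium = ln(0.0509/0.0392)/(2πk) = 0.2612/(2π·236) = 1.761×10^-4 m·K/W
  R'_polyurethane foam = ln(0.0689/0.0509)/(2πk) = 0.3028/(2π·0.0295) = 1.634 m·K/W
  R'_aerogel blanket = ln(0.0931/0.0689)/(2πk) = 0.3010/(2π·0.0150) = 3.194 m·K/W
ΣR = 1.761×10^-4 + 1.634 + 3.194 = 4.828 m·K/W
Q' = ΔT/ΣR = (95 K − 290.2 K)/4.828 = -40.4 W/m
(Negative Q' ⇒ heat flows inward; heat gain = 40.4 W/m.)

Q' = 40.4 W/m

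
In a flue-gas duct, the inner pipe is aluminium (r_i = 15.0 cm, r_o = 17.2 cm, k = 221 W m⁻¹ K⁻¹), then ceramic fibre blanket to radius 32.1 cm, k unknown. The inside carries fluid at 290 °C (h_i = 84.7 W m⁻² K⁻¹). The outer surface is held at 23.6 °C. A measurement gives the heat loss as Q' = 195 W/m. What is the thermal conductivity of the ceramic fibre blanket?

k = 0.0734 W/m·K

ΣR = ΔT/Q' = |290 − 23.6|/195 = 1.366 m·K/W
Known resistances:
  R'_conv,in = 1/(2πr h) = 1/(2π·0.150·84.7) = 0.01253 m·K/W
  R'_aluminium = ln(0.172/0.150)/(2πk) = 0.1369/(2π·221) = 9.856×10^-5 m·K/W
R_ceramic fibre blanket = ΣR − ΣR_known = 1.366 − 0.01263 = 1.353 m·K/W
ln(r₂/r₁)/(2πk) = 1.353 ⇒ k = 0.6239/(2π·1.353) = 0.0734 W/m·K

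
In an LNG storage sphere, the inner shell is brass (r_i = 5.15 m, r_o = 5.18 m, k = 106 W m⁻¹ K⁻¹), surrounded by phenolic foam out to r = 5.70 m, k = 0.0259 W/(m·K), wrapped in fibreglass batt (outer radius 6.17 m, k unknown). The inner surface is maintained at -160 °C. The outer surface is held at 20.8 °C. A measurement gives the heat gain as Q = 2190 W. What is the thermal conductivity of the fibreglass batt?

k = 0.0374 W/m·K

ΣR = ΔT/Q = |-160 − 20.8|/2190 = 0.08256 K/W
Known resistances:
  R_brass = (1/5.15 − 1/5.18)/(4πk) = 0.001125/(4π·106) = 8.442×10^-7 K/W
  R_phenolic foam = (1/5.18 − 1/5.70)/(4πk) = 0.01761/(4π·0.0259) = 0.05411 K/W
R_fibreglass batt = ΣR − ΣR_known = 0.08256 − 0.05411 = 0.02845 K/W
(1/r₁−1/r₂)/(4πk) = 0.02845 ⇒ k = 0.01336/(4π·0.02845) = 0.0374 W/m·K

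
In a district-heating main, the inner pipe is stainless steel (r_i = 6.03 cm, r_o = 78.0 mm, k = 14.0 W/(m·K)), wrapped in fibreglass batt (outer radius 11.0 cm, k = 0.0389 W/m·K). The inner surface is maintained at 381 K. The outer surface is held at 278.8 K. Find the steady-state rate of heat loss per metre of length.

Resistance network (inner→outer):
  R'_stainless steel = ln(0.0780/0.0603)/(2πk) = 0.2574/(2π·14.0) = 0.002926 m·K/W
  R'_fibreglass batt = ln(0.110/0.0780)/(2πk) = 0.3438/(2π·0.0389) = 1.407 m·K/W
ΣR = 0.002926 + 1.407 = 1.410 m·K/W
Q' = ΔT/ΣR = (381 K − 278.8 K)/1.410 = 72.5 W/m

Q' = 72.5 W/m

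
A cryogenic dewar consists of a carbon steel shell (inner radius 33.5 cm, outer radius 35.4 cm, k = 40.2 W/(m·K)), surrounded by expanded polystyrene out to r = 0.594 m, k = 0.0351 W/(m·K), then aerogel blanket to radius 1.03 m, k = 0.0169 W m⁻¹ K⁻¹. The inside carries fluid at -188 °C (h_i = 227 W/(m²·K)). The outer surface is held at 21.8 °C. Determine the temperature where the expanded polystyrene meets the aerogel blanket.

T = -96.6 °C

Resistance network (inner→outer):
  R_conv,in = 1/(4πr²h) = 1/(4π·0.335²·227) = 0.003124 K/W
  R_carbon steel = (1/0.335 − 1/0.354)/(4πk) = 0.1602/(4π·40.2) = 3.172×10^-4 K/W
  R_expanded polystyrene = (1/0.354 − 1/0.594)/(4πk) = 1.141/(4π·0.0351) = 2.588 K/W
  R_aerogel blanket = (1/0.594 − 1/1.03)/(4πk) = 0.7126/(4π·0.0169) = 3.356 K/W
ΣR = 0.003124 + 3.172×10^-4 + 2.588 + 3.356 = 5.947 K/W
Q = ΔT/ΣR = (-188 °C − 21.8 °C)/5.947 = -35.28 W
From the inner boundary to the expanded polystyrene/aerogel blanket interface, ΣR_partial = 2.591 K/W.
T_interface = T_in − Q·ΣR_partial = -188 °C − (-35.28)(2.591) = -96.6 °C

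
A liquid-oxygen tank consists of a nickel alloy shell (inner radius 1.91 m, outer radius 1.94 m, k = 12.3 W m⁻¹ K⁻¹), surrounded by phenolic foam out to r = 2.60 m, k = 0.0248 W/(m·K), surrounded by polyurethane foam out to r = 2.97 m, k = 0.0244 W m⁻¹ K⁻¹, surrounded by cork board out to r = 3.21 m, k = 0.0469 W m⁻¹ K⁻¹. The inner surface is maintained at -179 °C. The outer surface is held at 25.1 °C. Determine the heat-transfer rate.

Q = 330 W

Series thermal resistances, inner to outer:
  R_nickel alloy = (1/1.91 − 1/1.94)/(4πk) = 0.008096/(4π·12.3) = 5.238×10^-5 K/W
  R_phenolic foam = (1/1.94 − 1/2.60)/(4πk) = 0.1308/(4π·0.0248) = 0.4199 K/W
  R_polyurethane foam = (1/2.60 − 1/2.97)/(4πk) = 0.04792/(4π·0.0244) = 0.1563 K/W
  R_cork board = (1/2.97 − 1/3.21)/(4πk) = 0.02517/(4π·0.0469) = 0.04271 K/W
ΣR = 5.238×10^-5 + 0.4199 + 0.1563 + 0.04271 = 0.6190 K/W
Q = ΔT/ΣR = (-179 °C − 25.1 °C)/0.6190 = -330 W
(Negative Q ⇒ heat flows inward; heat gain = 330 W.)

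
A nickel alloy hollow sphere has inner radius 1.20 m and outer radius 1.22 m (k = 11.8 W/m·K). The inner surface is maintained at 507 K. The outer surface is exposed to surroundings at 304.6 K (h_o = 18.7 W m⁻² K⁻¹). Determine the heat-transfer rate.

Treat each layer as a resistance in series:
  R_nickel alloy = (1/1.20 − 1/1.22)/(4πk) = 0.01366/(4π·11.8) = 9.213×10^-5 K/W
  R_conv,out = 1/(4πr²h) = 1/(4π·1.22²·18.7) = 0.002859 K/W
ΣR = 9.213×10^-5 + 0.002859 = 0.002951 K/W
Q = ΔT/ΣR = (507 K − 304.6 K)/0.002951 = 68600 W

Q = 68600 W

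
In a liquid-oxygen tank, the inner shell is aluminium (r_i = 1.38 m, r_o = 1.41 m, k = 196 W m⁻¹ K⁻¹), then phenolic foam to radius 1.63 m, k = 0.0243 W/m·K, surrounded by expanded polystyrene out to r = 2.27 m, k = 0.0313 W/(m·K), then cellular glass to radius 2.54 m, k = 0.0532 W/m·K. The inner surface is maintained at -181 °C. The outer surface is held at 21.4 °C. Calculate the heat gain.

Treat each layer as a resistance in series:
  R_aluminium = (1/1.38 − 1/1.41)/(4πk) = 0.01542/(4π·196) = 6.260×10^-6 K/W
  R_phenolic foam = (1/1.41 − 1/1.63)/(4πk) = 0.09572/(4π·0.0243) = 0.3135 K/W
  R_expanded polystyrene = (1/1.63 − 1/2.27)/(4πk) = 0.1730/(4π·0.0313) = 0.4398 K/W
  R_cellular glass = (1/2.27 − 1/2.54)/(4πk) = 0.04683/(4π·0.0532) = 0.07005 K/W
ΣR = 6.260×10^-6 + 0.3135 + 0.4398 + 0.07005 = 0.8234 K/W
Q = ΔT/ΣR = (-181 °C − 21.4 °C)/0.8234 = -246 W
(Negative Q ⇒ heat flows inward; heat gain = 246 W.)

Q = 246 W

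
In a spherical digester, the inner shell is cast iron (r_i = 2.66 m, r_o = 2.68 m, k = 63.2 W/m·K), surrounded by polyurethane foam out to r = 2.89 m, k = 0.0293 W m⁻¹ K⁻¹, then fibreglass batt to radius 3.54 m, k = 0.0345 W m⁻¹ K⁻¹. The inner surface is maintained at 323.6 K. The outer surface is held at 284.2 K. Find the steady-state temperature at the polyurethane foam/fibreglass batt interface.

Resistance network (inner→outer):
  R_cast iron = (1/2.66 − 1/2.68)/(4πk) = 0.002806/(4π·63.2) = 3.533×10^-6 K/W
  R_polyurethane foam = (1/2.68 − 1/2.89)/(4πk) = 0.02711/(4π·0.0293) = 0.07364 K/W
  R_fibreglass batt = (1/2.89 − 1/3.54)/(4πk) = 0.06353/(4π·0.0345) = 0.1465 K/W
ΣR = 3.533×10^-6 + 0.07364 + 0.1465 = 0.2201 K/W
Q = ΔT/ΣR = (323.6 K − 284.2 K)/0.2201 = 179.0 W
From the inner boundary to the polyurethane foam/fibreglass batt interface, ΣR_partial = 0.07364 K/W.
T_interface = T_in − Q·ΣR_partial = 323.6 K − (179.0)(0.07364) = 310.4 K

T = 310.4 K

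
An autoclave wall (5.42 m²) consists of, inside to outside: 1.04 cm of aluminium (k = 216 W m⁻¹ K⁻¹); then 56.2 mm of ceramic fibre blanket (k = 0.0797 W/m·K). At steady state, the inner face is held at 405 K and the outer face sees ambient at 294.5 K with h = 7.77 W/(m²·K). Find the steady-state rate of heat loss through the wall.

Resistance network (inner→outer):
  R_aluminium = L/(kA) = 0.0104/(216·5.42) = 8.883×10^-6 K/W
  R_ceramic fibre blanket = L/(kA) = 0.0562/(0.0797·5.42) = 0.1301 K/W
  R_conv,out = 1/(hA) = 1/(7.77·5.42) = 0.02375 K/W
ΣR = 8.883×10^-6 + 0.1301 + 0.02375 = 0.1539 K/W
Q = ΔT/ΣR = (405 K − 294.5 K)/0.1539 = 718 W

Q = 718 W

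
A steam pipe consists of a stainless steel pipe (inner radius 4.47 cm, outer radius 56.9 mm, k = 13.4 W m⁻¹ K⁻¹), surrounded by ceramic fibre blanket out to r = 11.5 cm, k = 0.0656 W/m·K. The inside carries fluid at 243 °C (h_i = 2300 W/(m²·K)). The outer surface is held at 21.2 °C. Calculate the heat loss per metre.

Series thermal resistances, inner to outer:
  R'_conv,in = 1/(2πr h) = 1/(2π·0.0447·2300) = 0.001548 m·K/W
  R'_stainless steel = ln(0.0569/0.0447)/(2πk) = 0.2413/(2π·13.4) = 0.002866 m·K/W
  R'_ceramic fibre blanket = ln(0.115/0.0569)/(2πk) = 0.7036/(2π·0.0656) = 1.707 m·K/W
ΣR = 0.001548 + 0.002866 + 1.707 = 1.711 m·K/W
Q' = ΔT/ΣR = (243 °C − 21.2 °C)/1.711 = 130 W/m

Q' = 130 W/m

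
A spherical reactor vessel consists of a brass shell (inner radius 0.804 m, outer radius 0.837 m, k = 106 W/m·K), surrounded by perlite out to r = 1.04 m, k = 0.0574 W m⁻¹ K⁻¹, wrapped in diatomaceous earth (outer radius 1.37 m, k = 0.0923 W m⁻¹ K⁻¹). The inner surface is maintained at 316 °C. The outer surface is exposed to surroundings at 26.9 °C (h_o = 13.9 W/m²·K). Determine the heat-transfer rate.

Resistance network (inner→outer):
  R_brass = (1/0.804 − 1/0.837)/(4πk) = 0.04904/(4π·106) = 3.681×10^-5 K/W
  R_perlite = (1/0.837 − 1/1.04)/(4πk) = 0.2332/(4π·0.0574) = 0.3233 K/W
  R_diatomaceous earth = (1/1.04 − 1/1.37)/(4πk) = 0.2316/(4π·0.0923) = 0.1997 K/W
  R_conv,out = 1/(4πr²h) = 1/(4π·1.37²·13.9) = 0.003050 K/W
ΣR = 3.681×10^-5 + 0.3233 + 0.1997 + 0.003050 = 0.5261 K/W
Q = ΔT/ΣR = (316 °C − 26.9 °C)/0.5261 = 550 W

Q = 550 W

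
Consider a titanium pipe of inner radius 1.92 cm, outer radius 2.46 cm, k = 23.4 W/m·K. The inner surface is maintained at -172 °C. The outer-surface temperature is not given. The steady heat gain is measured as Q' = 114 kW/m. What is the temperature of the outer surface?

Series resistances:
  R'_titanium = ln(0.0246/0.0192)/(2πk) = 0.2478/(2π·23.4) = 0.001686 m·K/W
ΣR = 0.001686 m·K/W
ΔT = Q'·ΣR = 1.14×10^5 × 0.001686 = 192.2 K
Heat flows inward, so T_out = T_in + ΔT = -172 + 192.2 = 20.2 °C

T_out = 20.2 °C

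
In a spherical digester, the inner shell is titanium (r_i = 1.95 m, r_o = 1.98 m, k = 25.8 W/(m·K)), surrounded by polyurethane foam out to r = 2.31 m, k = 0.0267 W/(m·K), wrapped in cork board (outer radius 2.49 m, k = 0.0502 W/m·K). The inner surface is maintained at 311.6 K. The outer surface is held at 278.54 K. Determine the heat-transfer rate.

Q = 125 W

Resistance network (inner→outer):
  R_titanium = (1/1.95 − 1/1.98)/(4πk) = 0.007770/(4π·25.8) = 2.397×10^-5 K/W
  R_polyurethane foam = (1/1.98 − 1/2.31)/(4πk) = 0.07215/(4π·0.0267) = 0.2150 K/W
  R_cork board = (1/2.31 − 1/2.49)/(4πk) = 0.03129/(4π·0.0502) = 0.04961 K/W
ΣR = 2.397×10^-5 + 0.2150 + 0.04961 = 0.2646 K/W
Q = ΔT/ΣR = (311.6 K − 278.54 K)/0.2646 = 125 W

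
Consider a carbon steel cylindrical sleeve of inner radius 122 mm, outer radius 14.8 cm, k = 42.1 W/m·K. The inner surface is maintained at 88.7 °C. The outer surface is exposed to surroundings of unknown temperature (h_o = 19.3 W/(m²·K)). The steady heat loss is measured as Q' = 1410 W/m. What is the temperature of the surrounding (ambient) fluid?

T_out = 9.11 °C

Series resistances:
  R'_carbon steel = ln(0.148/0.122)/(2πk) = 0.1932/(2π·42.1) = 7.303×10^-4 m·K/W
  R'_conv,out = 1/(2πr h) = 1/(2π·0.148·19.3) = 0.05572 m·K/W
ΣR = 0.05645 m·K/W
ΔT = Q'·ΣR = 1410 × 0.05645 = 79.59 K
Heat flows outward, so T_out = T_in − ΔT = 88.7 − 79.59 = 9.11 °C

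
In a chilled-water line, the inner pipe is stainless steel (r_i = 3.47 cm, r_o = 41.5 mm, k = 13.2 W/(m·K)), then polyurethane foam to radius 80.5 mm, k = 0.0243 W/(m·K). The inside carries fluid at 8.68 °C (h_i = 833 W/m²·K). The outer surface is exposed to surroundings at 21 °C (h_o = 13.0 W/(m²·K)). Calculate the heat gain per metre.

Treat each layer as a resistance in series:
  R'_conv,in = 1/(2πr h) = 1/(2π·0.0347·833) = 0.005506 m·K/W
  R'_stainless steel = ln(0.0415/0.0347)/(2πk) = 0.1790/(2π·13.2) = 0.002158 m·K/W
  R'_polyurethane foam = ln(0.0805/0.0415)/(2πk) = 0.6626/(2π·0.0243) = 4.340 m·K/W
  R'_conv,out = 1/(2πr h) = 1/(2π·0.0805·13.0) = 0.1521 m·K/W
ΣR = 0.005506 + 0.002158 + 4.340 + 0.1521 = 4.500 m·K/W
Q' = ΔT/ΣR = (8.68 °C − 21 °C)/4.500 = -2.74 W/m
(Negative Q' ⇒ heat flows inward; heat gain = 2.74 W/m.)

Q' = 2.74 W/m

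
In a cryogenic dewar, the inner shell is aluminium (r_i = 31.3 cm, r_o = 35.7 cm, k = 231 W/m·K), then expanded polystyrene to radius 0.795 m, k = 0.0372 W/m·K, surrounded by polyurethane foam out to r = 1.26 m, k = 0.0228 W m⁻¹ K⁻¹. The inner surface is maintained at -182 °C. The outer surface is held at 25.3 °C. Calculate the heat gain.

Q = 42.1 W

Resistance network (inner→outer):
  R_aluminium = (1/0.313 − 1/0.357)/(4πk) = 0.3938/(4π·231) = 1.356×10^-4 K/W
  R_expanded polystyrene = (1/0.357 − 1/0.795)/(4πk) = 1.543/(4π·0.0372) = 3.301 K/W
  R_polyurethane foam = (1/0.795 − 1/1.26)/(4πk) = 0.4642/(4π·0.0228) = 1.620 K/W
ΣR = 1.356×10^-4 + 3.301 + 1.620 = 4.921 K/W
Q = ΔT/ΣR = (-182 °C − 25.3 °C)/4.921 = -42.1 W
(Negative Q ⇒ heat flows inward; heat gain = 42.1 W.)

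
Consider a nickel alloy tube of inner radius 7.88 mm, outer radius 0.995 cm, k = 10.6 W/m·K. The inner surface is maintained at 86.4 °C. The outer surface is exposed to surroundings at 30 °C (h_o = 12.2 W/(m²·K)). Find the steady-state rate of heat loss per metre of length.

Q' = 42.9 W/m

Treat each layer as a resistance in series:
  R'_nickel alloy = ln(0.00995/0.00788)/(2πk) = 0.2332/(2π·10.6) = 0.003502 m·K/W
  R'_conv,out = 1/(2πr h) = 1/(2π·0.00995·12.2) = 1.311 m·K/W
ΣR = 0.003502 + 1.311 = 1.315 m·K/W
Q' = ΔT/ΣR = (86.4 °C − 30 °C)/1.315 = 42.9 W/m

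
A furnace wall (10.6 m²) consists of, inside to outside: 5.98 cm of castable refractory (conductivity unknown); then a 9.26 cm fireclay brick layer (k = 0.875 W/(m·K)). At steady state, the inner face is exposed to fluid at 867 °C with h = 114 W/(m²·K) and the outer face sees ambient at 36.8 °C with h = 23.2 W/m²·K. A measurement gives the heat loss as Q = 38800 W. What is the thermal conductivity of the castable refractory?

ΣR = ΔT/Q = |867 − 36.8|/38800 = 0.02140 K/W
Known resistances:
  R_conv,in = 1/(hA) = 1/(114·10.6) = 8.275×10^-4 K/W
  R_fireclay brick = L/(kA) = 0.0926/(0.875·10.6) = 0.009984 K/W
  R_conv,out = 1/(hA) = 1/(23.2·10.6) = 0.004066 K/W
R_castable refractory = ΣR − ΣR_known = 0.02140 − 0.01488 = 0.006520 K/W
L/(kA) = 0.006520 ⇒ k = 0.0598/(0.006520·10.6) = 0.865 W/m·K

k = 0.865 W/m·K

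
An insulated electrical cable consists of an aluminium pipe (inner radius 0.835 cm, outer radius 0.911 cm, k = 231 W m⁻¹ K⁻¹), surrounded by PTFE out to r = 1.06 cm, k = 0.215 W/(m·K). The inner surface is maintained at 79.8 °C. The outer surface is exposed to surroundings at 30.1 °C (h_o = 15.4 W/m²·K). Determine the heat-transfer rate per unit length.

Series thermal resistances, inner to outer:
  R'_aluminium = ln(0.00911/0.00835)/(2πk) = 0.08711/(2π·231) = 6.002×10^-5 m·K/W
  R'_PTFE = ln(0.0106/0.00911)/(2πk) = 0.1515/(2π·0.215) = 0.1121 m·K/W
  R'_conv,out = 1/(2πr h) = 1/(2π·0.0106·15.4) = 0.9750 m·K/W
ΣR = 6.002×10^-5 + 0.1121 + 0.9750 = 1.087 m·K/W
Q' = ΔT/ΣR = (79.8 °C − 30.1 °C)/1.087 = 45.7 W/m

Q' = 45.7 W/m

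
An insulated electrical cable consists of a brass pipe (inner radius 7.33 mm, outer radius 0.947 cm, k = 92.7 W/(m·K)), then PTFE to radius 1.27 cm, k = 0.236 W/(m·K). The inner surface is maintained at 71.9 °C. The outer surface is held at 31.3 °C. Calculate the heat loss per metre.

Resistance network (inner→outer):
  R'_brass = ln(0.00947/0.00733)/(2πk) = 0.2562/(2π·92.7) = 4.398×10^-4 m·K/W
  R'_PTFE = ln(0.0127/0.00947)/(2πk) = 0.2935/(2π·0.236) = 0.1979 m·K/W
ΣR = 4.398×10^-4 + 0.1979 = 0.1983 m·K/W
Q' = ΔT/ΣR = (71.9 °C − 31.3 °C)/0.1983 = 205 W/m

Q' = 205 W/m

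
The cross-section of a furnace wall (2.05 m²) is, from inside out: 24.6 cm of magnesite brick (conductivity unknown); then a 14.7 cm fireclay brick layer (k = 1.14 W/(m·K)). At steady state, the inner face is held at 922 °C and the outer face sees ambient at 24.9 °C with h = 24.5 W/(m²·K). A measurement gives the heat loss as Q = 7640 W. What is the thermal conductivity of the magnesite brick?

ΣR = ΔT/Q = |922 − 24.9|/7640 = 0.1174 K/W
Known resistances:
  R_fireclay brick = L/(kA) = 0.147/(1.14·2.05) = 0.06290 K/W
  R_conv,out = 1/(hA) = 1/(24.5·2.05) = 0.01991 K/W
R_magnesite brick = ΣR − ΣR_known = 0.1174 − 0.08281 = 0.03459 K/W
L/(kA) = 0.03459 ⇒ k = 0.246/(0.03459·2.05) = 3.47 W/m·K

k = 3.47 W/m·K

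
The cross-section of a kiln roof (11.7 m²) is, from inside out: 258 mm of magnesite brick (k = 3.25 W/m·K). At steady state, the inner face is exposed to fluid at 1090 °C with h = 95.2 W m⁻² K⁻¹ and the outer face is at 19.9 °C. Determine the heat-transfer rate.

Resistance network (inner→outer):
  R_conv,in = 1/(hA) = 1/(95.2·11.7) = 8.978×10^-4 K/W
  R_magnesite brick = L/(kA) = 0.258/(3.25·11.7) = 0.006785 K/W
ΣR = 8.978×10^-4 + 0.006785 = 0.007683 K/W
Q = ΔT/ΣR = (1090 °C − 19.9 °C)/0.007683 = 1.39×10^5 W

Q = 139 kW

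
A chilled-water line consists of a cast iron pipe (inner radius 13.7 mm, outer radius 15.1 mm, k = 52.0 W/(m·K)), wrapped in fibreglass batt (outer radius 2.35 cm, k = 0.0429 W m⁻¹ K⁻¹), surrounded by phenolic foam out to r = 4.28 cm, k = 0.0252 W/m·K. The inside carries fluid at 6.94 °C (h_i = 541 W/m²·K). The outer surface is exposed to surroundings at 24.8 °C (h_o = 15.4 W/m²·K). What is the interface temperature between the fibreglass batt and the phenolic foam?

T = 12.2 °C

Series thermal resistances, inner to outer:
  R'_conv,in = 1/(2πr h) = 1/(2π·0.0137·541) = 0.02147 m·K/W
  R'_cast iron = ln(0.0151/0.0137)/(2πk) = 0.09730/(2π·52.0) = 2.978×10^-4 m·K/W
  R'_fibreglass batt = ln(0.0235/0.0151)/(2πk) = 0.4423/(2π·0.0429) = 1.641 m·K/W
  R'_phenolic foam = ln(0.0428/0.0235)/(2πk) = 0.5995/(2π·0.0252) = 3.786 m·K/W
  R'_conv,out = 1/(2πr h) = 1/(2π·0.0428·15.4) = 0.2415 m·K/W
ΣR = 0.02147 + 2.978×10^-4 + 1.641 + 3.786 + 0.2415 = 5.690 m·K/W
Q' = ΔT/ΣR = (6.94 °C − 24.8 °C)/5.690 = -3.139 W/m
From the inner boundary to the fibreglass batt/phenolic foam interface, ΣR_partial = 1.663 m·K/W.
T_interface = T_in − Q'·ΣR_partial = 6.94 °C − (-3.139)(1.663) = 12.2 °C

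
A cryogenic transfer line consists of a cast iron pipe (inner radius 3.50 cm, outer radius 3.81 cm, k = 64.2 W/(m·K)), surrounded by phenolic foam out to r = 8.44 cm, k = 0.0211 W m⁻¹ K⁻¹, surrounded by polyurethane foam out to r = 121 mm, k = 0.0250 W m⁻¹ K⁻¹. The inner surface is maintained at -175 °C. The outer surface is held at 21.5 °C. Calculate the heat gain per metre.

Q' = 23.7 W/m

Series thermal resistances, inner to outer:
  R'_cast iron = ln(0.0381/0.0350)/(2πk) = 0.08487/(2π·64.2) = 2.104×10^-4 m·K/W
  R'_phenolic foam = ln(0.0844/0.0381)/(2πk) = 0.7954/(2π·0.0211) = 5.999 m·K/W
  R'_polyurethane foam = ln(0.121/0.0844)/(2πk) = 0.3602/(2π·0.0250) = 2.293 m·K/W
ΣR = 2.104×10^-4 + 5.999 + 2.293 = 8.292 m·K/W
Q' = ΔT/ΣR = (-175 °C − 21.5 °C)/8.292 = -23.7 W/m
(Negative Q' ⇒ heat flows inward; heat gain = 23.7 W/m.)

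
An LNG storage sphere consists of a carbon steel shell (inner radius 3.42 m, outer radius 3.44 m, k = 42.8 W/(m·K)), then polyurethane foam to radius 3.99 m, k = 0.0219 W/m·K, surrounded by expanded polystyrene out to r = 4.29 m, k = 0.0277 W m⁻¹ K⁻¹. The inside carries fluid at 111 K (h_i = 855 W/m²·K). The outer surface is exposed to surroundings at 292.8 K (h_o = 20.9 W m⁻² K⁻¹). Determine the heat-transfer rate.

Treat each layer as a resistance in series:
  R_conv,in = 1/(4πr²h) = 1/(4π·3.42²·855) = 7.957×10^-6 K/W
  R_carbon steel = (1/3.42 − 1/3.44)/(4πk) = 0.001700/(4π·42.8) = 3.161×10^-6 K/W
  R_polyurethane foam = (1/3.44 − 1/3.99)/(4πk) = 0.04007/(4π·0.0219) = 0.1456 K/W
  R_expanded polystyrene = (1/3.99 − 1/4.29)/(4πk) = 0.01753/(4π·0.0277) = 0.05035 K/W
  R_conv,out = 1/(4πr²h) = 1/(4π·4.29²·20.9) = 2.069×10^-4 K/W
ΣR = 7.957×10^-6 + 3.161×10^-6 + 0.1456 + 0.05035 + 2.069×10^-4 = 0.1962 K/W
Q = ΔT/ΣR = (111 K − 292.8 K)/0.1962 = -927 W
(Negative Q ⇒ heat flows inward; heat gain = 927 W.)

Q = 927 W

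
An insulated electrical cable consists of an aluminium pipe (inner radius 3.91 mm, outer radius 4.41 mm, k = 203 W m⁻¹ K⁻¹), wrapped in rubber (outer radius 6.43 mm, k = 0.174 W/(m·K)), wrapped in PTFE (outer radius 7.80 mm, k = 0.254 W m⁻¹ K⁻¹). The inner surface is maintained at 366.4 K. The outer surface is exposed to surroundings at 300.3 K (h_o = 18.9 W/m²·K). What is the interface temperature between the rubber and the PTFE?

Resistance network (inner→outer):
  R'_aluminium = ln(0.00441/0.00391)/(2πk) = 0.1203/(2π·203) = 9.435×10^-5 m·K/W
  R'_rubber = ln(0.00643/0.00441)/(2πk) = 0.3771/(2π·0.174) = 0.3449 m·K/W
  R'_PTFE = ln(0.00780/0.00643)/(2πk) = 0.1931/(2π·0.254) = 0.1210 m·K/W
  R'_conv,out = 1/(2πr h) = 1/(2π·0.00780·18.9) = 1.080 m·K/W
ΣR = 9.435×10^-5 + 0.3449 + 0.1210 + 1.080 = 1.546 m·K/W
Q' = ΔT/ΣR = (366.4 K − 300.3 K)/1.546 = 42.76 W/m
From the inner boundary to the rubber/PTFE interface, ΣR_partial = 0.3450 m·K/W.
T_interface = T_in − Q'·ΣR_partial = 366.4 K − (42.76)(0.3450) = 351.6 K

T = 351.6 K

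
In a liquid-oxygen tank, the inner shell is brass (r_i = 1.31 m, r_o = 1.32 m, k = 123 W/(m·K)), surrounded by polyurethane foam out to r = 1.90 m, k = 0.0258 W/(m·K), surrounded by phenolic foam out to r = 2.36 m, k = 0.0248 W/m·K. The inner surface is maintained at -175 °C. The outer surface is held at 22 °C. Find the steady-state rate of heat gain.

Q = 189 W

Resistance network (inner→outer):
  R_brass = (1/1.31 − 1/1.32)/(4πk) = 0.005783/(4π·123) = 3.741×10^-6 K/W
  R_polyurethane foam = (1/1.32 − 1/1.90)/(4πk) = 0.2313/(4π·0.0258) = 0.7133 K/W
  R_phenolic foam = (1/1.90 − 1/2.36)/(4πk) = 0.1026/(4π·0.0248) = 0.3292 K/W
ΣR = 3.741×10^-6 + 0.7133 + 0.3292 = 1.043 K/W
Q = ΔT/ΣR = (-175 °C − 22 °C)/1.043 = -189 W
(Negative Q ⇒ heat flows inward; heat gain = 189 W.)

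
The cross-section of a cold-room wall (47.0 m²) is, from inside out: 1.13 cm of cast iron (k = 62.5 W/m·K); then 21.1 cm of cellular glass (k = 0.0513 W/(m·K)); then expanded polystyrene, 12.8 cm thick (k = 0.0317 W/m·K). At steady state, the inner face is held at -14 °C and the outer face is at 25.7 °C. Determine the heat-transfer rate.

Resistance network (inner→outer):
  R_cast iron = L/(kA) = 0.0113/(62.5·47.0) = 3.847×10^-6 K/W
  R_cellular glass = L/(kA) = 0.211/(0.0513·47.0) = 0.08751 K/W
  R_expanded polystyrene = L/(kA) = 0.128/(0.0317·47.0) = 0.08591 K/W
ΣR = 3.847×10^-6 + 0.08751 + 0.08591 = 0.1734 K/W
Q = ΔT/ΣR = (-14 °C − 25.7 °C)/0.1734 = -229 W
(Negative Q ⇒ heat flows inward; heat gain = 229 W.)

Q = 229 W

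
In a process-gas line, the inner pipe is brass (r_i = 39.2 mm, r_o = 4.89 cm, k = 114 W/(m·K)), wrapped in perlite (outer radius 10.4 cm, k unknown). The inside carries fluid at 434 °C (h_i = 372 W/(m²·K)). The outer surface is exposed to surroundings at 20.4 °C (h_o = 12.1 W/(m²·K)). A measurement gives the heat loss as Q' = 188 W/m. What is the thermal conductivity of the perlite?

ΣR = ΔT/Q' = |434 − 20.4|/188 = 2.200 m·K/W
Known resistances:
  R'_conv,in = 1/(2πr h) = 1/(2π·0.0392·372) = 0.01091 m·K/W
  R'_brass = ln(0.0489/0.0392)/(2πk) = 0.2211/(2π·114) = 3.087×10^-4 m·K/W
  R'_conv,out = 1/(2πr h) = 1/(2π·0.104·12.1) = 0.1265 m·K/W
R_perlite = ΣR − ΣR_known = 2.200 − 0.1377 = 2.062 m·K/W
ln(r₂/r₁)/(2πk) = 2.062 ⇒ k = 0.7546/(2π·2.062) = 0.0582 W/m·K

k = 0.0582 W/m·K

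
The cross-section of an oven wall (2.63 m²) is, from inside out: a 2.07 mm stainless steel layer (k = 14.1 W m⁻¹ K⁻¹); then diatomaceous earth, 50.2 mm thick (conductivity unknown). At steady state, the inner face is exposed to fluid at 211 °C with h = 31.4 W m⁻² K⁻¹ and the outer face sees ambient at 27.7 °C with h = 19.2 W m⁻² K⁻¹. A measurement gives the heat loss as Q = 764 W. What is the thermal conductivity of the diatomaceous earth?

k = 0.0918 W/m·K

ΣR = ΔT/Q = |211 − 27.7|/764 = 0.2399 K/W
Known resistances:
  R_conv,in = 1/(hA) = 1/(31.4·2.63) = 0.01211 K/W
  R_stainless steel = L/(kA) = 0.00207/(14.1·2.63) = 5.582×10^-5 K/W
  R_conv,out = 1/(hA) = 1/(19.2·2.63) = 0.01980 K/W
R_diatomaceous earth = ΣR − ΣR_known = 0.2399 − 0.03197 = 0.2079 K/W
L/(kA) = 0.2079 ⇒ k = 0.0502/(0.2079·2.63) = 0.0918 W/m·K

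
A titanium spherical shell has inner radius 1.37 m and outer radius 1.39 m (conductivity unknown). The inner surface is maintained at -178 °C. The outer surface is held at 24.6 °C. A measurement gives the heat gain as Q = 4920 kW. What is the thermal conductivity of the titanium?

ΣR = ΔT/Q = |-178 − 24.6|/4.92×10^6 = 4.118×10^-5 K/W
(1/r₁−1/r₂)/(4πk) = 4.118×10^-5 ⇒ k = 0.01050/(4π·4.118×10^-5) = 20.3 W/m·K

k = 20.3 W/m·K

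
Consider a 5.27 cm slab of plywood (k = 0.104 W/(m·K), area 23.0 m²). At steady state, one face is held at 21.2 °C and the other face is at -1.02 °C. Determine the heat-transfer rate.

Q = kA·ΔT/L = 0.104 × 23.0 × |21.2 °C − -1.02 °C| / 0.0527 = 1010 W

Q = 1010 W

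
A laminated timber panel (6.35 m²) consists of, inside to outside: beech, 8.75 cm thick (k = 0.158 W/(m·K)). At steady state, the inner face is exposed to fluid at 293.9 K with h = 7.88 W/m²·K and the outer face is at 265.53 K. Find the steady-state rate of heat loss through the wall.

Series thermal resistances, inner to outer:
  R_conv,in = 1/(hA) = 1/(7.88·6.35) = 0.01998 K/W
  R_beech = L/(kA) = 0.0875/(0.158·6.35) = 0.08721 K/W
ΣR = 0.01998 + 0.08721 = 0.1072 K/W
Q = ΔT/ΣR = (293.9 K − 265.53 K)/0.1072 = 265 W

Q = 265 W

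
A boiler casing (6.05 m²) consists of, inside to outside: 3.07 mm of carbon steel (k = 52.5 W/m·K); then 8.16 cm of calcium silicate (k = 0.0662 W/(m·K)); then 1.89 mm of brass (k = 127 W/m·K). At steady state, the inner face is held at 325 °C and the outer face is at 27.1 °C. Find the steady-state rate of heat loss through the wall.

Resistance network (inner→outer):
  R_carbon steel = L/(kA) = 0.00307/(52.5·6.05) = 9.665×10^-6 K/W
  R_calcium silicate = L/(kA) = 0.0816/(0.0662·6.05) = 0.2037 K/W
  R_brass = L/(kA) = 0.00189/(127·6.05) = 2.460×10^-6 K/W
ΣR = 9.665×10^-6 + 0.2037 + 2.460×10^-6 = 0.2037 K/W
Q = ΔT/ΣR = (325 °C − 27.1 °C)/0.2037 = 1460 W

Q = 1460 W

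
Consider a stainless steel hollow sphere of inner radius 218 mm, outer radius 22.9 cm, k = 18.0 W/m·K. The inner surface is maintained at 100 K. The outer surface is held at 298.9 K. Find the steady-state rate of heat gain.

Q = 4πk·ΔT/(1/r₁ − 1/r₂) = 4π × 18.0 × 198.9 / (1/0.218 − 1/0.229) = 2.04×10^5 W

Q = 204 kW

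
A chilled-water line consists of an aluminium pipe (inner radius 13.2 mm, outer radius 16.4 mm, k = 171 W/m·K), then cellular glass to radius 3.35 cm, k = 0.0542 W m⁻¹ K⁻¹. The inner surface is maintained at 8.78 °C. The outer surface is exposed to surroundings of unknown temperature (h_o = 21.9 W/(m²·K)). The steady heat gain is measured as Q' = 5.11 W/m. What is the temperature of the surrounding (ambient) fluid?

T_out = 20.6 °C

Sum the resistances:
  R'_aluminium = ln(0.0164/0.0132)/(2πk) = 0.2171/(2π·171) = 2.020×10^-4 m·K/W
  R'_cellular glass = ln(0.0335/0.0164)/(2πk) = 0.7143/(2π·0.0542) = 2.097 m·K/W
  R'_conv,out = 1/(2πr h) = 1/(2π·0.0335·21.9) = 0.2169 m·K/W
ΣR = 2.315 m·K/W
ΔT = Q'·ΣR = 5.11 × 2.315 = 11.83 K
Heat flows inward, so T_out = T_in + ΔT = 8.78 + 11.83 = 20.6 °C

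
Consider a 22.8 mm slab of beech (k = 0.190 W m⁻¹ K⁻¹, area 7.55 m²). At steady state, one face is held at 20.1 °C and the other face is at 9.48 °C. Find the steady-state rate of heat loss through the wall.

Q = 668 W

Q = kA·ΔT/L = 0.190 × 7.55 × |20.1 °C − 9.48 °C| / 0.0228 = 668 W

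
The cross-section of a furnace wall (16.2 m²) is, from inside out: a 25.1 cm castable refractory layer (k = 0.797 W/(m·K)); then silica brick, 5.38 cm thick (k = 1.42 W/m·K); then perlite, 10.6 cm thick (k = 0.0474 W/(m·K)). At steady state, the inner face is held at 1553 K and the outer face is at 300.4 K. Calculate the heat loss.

Q = 7.84 kW

Series thermal resistances, inner to outer:
  R_castable refractory = L/(kA) = 0.251/(0.797·16.2) = 0.01944 K/W
  R_silica brick = L/(kA) = 0.0538/(1.42·16.2) = 0.002339 K/W
  R_perlite = L/(kA) = 0.106/(0.0474·16.2) = 0.1380 K/W
ΣR = 0.01944 + 0.002339 + 0.1380 = 0.1598 K/W
Q = ΔT/ΣR = (1553 K − 300.4 K)/0.1598 = 7840 W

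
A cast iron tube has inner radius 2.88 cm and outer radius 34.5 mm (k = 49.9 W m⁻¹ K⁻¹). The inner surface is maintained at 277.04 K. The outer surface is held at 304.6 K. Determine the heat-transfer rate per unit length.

Q' = 47.8 kW/m

Q' = 2πk·ΔT/ln(r₂/r₁) = 2π × 49.9 × 27.56 / ln(0.0345/0.0288) = 47800 W/m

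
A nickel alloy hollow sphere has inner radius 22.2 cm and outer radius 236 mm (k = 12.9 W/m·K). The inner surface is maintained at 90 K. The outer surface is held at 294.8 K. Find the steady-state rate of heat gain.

Q = 124 kW

Q = 4πk·ΔT/(1/r₁ − 1/r₂) = 4π × 12.9 × 204.8 / (1/0.222 − 1/0.236) = 1.24×10^5 W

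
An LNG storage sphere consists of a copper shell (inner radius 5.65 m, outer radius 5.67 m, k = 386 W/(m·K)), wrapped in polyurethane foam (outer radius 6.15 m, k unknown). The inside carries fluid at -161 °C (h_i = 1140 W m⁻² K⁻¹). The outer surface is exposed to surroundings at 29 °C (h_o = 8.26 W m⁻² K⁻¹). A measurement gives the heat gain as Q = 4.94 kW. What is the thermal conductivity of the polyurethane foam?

k = 0.0287 W/m·K

ΣR = ΔT/Q = |-161 − 29|/4940 = 0.03846 K/W
Known resistances:
  R_conv,in = 1/(4πr²h) = 1/(4π·5.65²·1140) = 2.187×10^-6 K/W
  R_copper = (1/5.65 − 1/5.67)/(4πk) = 6.243×10^-4/(4π·386) = 1.287×10^-7 K/W
  R_conv,out = 1/(4πr²h) = 1/(4π·6.15²·8.26) = 2.547×10^-4 K/W
R_polyurethane foam = ΣR − ΣR_known = 0.03846 − 2.570×10^-4 = 0.03820 K/W
(1/r₁−1/r₂)/(4πk) = 0.03820 ⇒ k = 0.01377/(4π·0.03820) = 0.0287 W/m·K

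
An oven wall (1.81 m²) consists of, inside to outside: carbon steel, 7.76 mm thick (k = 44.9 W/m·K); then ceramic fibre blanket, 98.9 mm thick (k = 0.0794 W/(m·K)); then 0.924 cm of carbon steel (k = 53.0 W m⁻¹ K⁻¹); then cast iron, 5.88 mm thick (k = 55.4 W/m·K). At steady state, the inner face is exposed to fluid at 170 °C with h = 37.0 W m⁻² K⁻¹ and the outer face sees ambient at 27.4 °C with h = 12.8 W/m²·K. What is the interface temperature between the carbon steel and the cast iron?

T = 35.7 °C

Resistance network (inner→outer):
  R_conv,in = 1/(hA) = 1/(37.0·1.81) = 0.01493 K/W
  R_carbon steel = L/(kA) = 0.00776/(44.9·1.81) = 9.549×10^-5 K/W
  R_ceramic fibre blanket = L/(kA) = 0.0989/(0.0794·1.81) = 0.6882 K/W
  R_carbon steel = L/(kA) = 0.00924/(53.0·1.81) = 9.632×10^-5 K/W
  R_cast iron = L/(kA) = 0.00588/(55.4·1.81) = 5.864×10^-5 K/W
  R_conv,out = 1/(hA) = 1/(12.8·1.81) = 0.04316 K/W
ΣR = 0.01493 + 9.549×10^-5 + 0.6882 + 9.632×10^-5 + 5.864×10^-5 + 0.04316 = 0.7465 K/W
Q = ΔT/ΣR = (170 °C − 27.4 °C)/0.7465 = 191.0 W
From the inner boundary to the carbon steel/cast iron interface, ΣR_partial = 0.7033 K/W.
T_interface = T_in − Q·ΣR_partial = 170 °C − (191.0)(0.7033) = 35.7 °C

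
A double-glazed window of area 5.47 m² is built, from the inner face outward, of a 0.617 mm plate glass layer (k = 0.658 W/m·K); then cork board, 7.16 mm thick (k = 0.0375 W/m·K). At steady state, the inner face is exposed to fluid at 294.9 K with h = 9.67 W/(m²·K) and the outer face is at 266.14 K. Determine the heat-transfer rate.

Series thermal resistances, inner to outer:
  R_conv,in = 1/(hA) = 1/(9.67·5.47) = 0.01891 K/W
  R_plate glass = L/(kA) = 6.17×10^-4/(0.658·5.47) = 1.714×10^-4 K/W
  R_cork board = L/(kA) = 0.00716/(0.0375·5.47) = 0.03491 K/W
ΣR = 0.01891 + 1.714×10^-4 + 0.03491 = 0.05399 K/W
Q = ΔT/ΣR = (294.9 K − 266.14 K)/0.05399 = 533 W

Q = 533 W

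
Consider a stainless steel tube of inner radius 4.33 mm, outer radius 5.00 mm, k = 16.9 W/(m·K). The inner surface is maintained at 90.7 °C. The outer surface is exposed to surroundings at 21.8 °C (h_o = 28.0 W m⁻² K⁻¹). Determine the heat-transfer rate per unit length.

Series thermal resistances, inner to outer:
  R'_stainless steel = ln(0.00500/0.00433)/(2πk) = 0.1439/(2π·16.9) = 0.001355 m·K/W
  R'_conv,out = 1/(2πr h) = 1/(2π·0.00500·28.0) = 1.137 m·K/W
ΣR = 0.001355 + 1.137 = 1.138 m·K/W
Q' = ΔT/ΣR = (90.7 °C − 21.8 °C)/1.138 = 60.5 W/m

Q' = 60.5 W/m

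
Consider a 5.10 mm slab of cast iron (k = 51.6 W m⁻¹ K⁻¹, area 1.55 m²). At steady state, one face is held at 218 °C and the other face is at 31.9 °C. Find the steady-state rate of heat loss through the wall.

Q = 2920 kW

Q = kA·ΔT/L = 51.6 × 1.55 × |218 °C − 31.9 °C| / 0.00510 = 2.92×10^6 W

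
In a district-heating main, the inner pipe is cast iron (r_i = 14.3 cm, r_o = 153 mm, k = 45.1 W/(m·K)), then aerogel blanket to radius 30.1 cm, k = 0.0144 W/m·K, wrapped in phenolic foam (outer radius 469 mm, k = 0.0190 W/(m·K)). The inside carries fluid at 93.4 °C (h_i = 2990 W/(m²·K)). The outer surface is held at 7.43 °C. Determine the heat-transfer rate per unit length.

Treat each layer as a resistance in series:
  R'_conv,in = 1/(2πr h) = 1/(2π·0.143·2990) = 3.722×10^-4 m·K/W
  R'_cast iron = ln(0.153/0.143)/(2πk) = 0.06759/(2π·45.1) = 2.385×10^-4 m·K/W
  R'_aerogel blanket = ln(0.301/0.153)/(2πk) = 0.6767/(2π·0.0144) = 7.479 m·K/W
  R'_phenolic foam = ln(0.469/0.301)/(2πk) = 0.4435/(2π·0.0190) = 3.715 m·K/W
ΣR = 3.722×10^-4 + 2.385×10^-4 + 7.479 + 3.715 = 11.19 m·K/W
Q' = ΔT/ΣR = (93.4 °C − 7.43 °C)/11.19 = 7.68 W/m

Q' = 7.68 W/m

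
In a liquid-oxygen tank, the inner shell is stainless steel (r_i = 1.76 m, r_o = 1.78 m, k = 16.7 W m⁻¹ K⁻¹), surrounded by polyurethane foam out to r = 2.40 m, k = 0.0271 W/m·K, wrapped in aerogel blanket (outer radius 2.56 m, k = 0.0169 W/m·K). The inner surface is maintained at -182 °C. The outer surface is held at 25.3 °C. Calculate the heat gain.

Q = 378 W

Series thermal resistances, inner to outer:
  R_stainless steel = (1/1.76 − 1/1.78)/(4πk) = 0.006384/(4π·16.7) = 3.042×10^-5 K/W
  R_polyurethane foam = (1/1.78 − 1/2.40)/(4πk) = 0.1451/(4π·0.0271) = 0.4262 K/W
  R_aerogel blanket = (1/2.40 − 1/2.56)/(4πk) = 0.02604/(4π·0.0169) = 0.1226 K/W
ΣR = 3.042×10^-5 + 0.4262 + 0.1226 = 0.5488 K/W
Q = ΔT/ΣR = (-182 °C − 25.3 °C)/0.5488 = -378 W
(Negative Q ⇒ heat flows inward; heat gain = 378 W.)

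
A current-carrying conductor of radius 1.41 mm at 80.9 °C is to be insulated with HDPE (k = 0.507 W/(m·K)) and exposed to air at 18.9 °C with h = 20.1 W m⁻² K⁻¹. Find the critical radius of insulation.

r_cr = 2.52 cm

For a cylinder, r_cr = k_ins/h = 0.507/20.1 = 0.0252 m = 2.52 cm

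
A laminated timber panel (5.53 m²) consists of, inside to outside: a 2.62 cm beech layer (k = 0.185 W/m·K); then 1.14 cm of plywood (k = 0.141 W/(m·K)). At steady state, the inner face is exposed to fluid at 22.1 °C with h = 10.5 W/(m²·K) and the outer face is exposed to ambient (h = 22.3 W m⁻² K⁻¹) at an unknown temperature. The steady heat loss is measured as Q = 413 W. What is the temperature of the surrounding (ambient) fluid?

Series resistances:
  R_conv,in = 1/(hA) = 1/(10.5·5.53) = 0.01722 K/W
  R_beech = L/(kA) = 0.0262/(0.185·5.53) = 0.02561 K/W
  R_plywood = L/(kA) = 0.0114/(0.141·5.53) = 0.01462 K/W
  R_conv,out = 1/(hA) = 1/(22.3·5.53) = 0.008109 K/W
ΣR = 0.06556 K/W
ΔT = Q·ΣR = 413 × 0.06556 = 27.08 K
Heat flows outward, so T_out = T_in − ΔT = 22.1 − 27.08 = -4.98 °C

T_out = -4.98 °C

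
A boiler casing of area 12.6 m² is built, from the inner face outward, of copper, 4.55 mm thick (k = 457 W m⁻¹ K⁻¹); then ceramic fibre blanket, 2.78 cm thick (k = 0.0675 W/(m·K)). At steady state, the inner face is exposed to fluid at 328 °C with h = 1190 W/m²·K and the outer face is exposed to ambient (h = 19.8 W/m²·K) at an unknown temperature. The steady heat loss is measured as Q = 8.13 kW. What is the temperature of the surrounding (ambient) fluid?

Series resistances:
  R_conv,in = 1/(hA) = 1/(1190·12.6) = 6.669×10^-5 K/W
  R_copper = L/(kA) = 0.00455/(457·12.6) = 7.902×10^-7 K/W
  R_ceramic fibre blanket = L/(kA) = 0.0278/(0.0675·12.6) = 0.03269 K/W
  R_conv,out = 1/(hA) = 1/(19.8·12.6) = 0.004008 K/W
ΣR = 0.03676 K/W
ΔT = Q·ΣR = 8130 × 0.03676 = 298.9 K
Heat flows outward, so T_out = T_in − ΔT = 328 − 298.9 = 29.1 °C

T_out = 29.1 °C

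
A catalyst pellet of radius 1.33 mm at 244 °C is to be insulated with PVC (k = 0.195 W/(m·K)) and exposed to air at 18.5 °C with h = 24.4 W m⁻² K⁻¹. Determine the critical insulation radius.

r_cr = 1.60 cm

For a sphere, r_cr = 2k_ins/h = 2·0.195/24.4 = 0.0160 m = 1.60 cm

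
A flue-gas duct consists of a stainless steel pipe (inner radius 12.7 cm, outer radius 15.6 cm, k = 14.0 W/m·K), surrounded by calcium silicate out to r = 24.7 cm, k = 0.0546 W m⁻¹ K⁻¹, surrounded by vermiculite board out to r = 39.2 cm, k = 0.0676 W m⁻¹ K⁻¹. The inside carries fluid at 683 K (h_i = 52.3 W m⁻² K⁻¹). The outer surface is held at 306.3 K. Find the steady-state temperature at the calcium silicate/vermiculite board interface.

Series thermal resistances, inner to outer:
  R'_conv,in = 1/(2πr h) = 1/(2π·0.127·52.3) = 0.02396 m·K/W
  R'_stainless steel = ln(0.156/0.127)/(2πk) = 0.2057/(2π·14.0) = 0.002338 m·K/W
  R'_calcium silicate = ln(0.247/0.156)/(2πk) = 0.4595/(2π·0.0546) = 1.340 m·K/W
  R'_vermiculite board = ln(0.392/0.247)/(2πk) = 0.4619/(2π·0.0676) = 1.087 m·K/W
ΣR = 0.02396 + 0.002338 + 1.340 + 1.087 = 2.453 m·K/W
Q' = ΔT/ΣR = (683 K − 306.3 K)/2.453 = 153.6 W/m
From the inner boundary to the calcium silicate/vermiculite board interface, ΣR_partial = 1.366 m·K/W.
T_interface = T_in − Q'·ΣR_partial = 683 K − (153.6)(1.366) = 473 K

T = 473 K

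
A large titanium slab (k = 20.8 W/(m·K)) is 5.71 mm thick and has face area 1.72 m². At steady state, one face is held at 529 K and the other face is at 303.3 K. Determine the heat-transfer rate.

Q = 1410 kW

Q = kA·ΔT/L = 20.8 × 1.72 × |529 K − 303.3 K| / 0.00571 = 1.41×10^6 W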